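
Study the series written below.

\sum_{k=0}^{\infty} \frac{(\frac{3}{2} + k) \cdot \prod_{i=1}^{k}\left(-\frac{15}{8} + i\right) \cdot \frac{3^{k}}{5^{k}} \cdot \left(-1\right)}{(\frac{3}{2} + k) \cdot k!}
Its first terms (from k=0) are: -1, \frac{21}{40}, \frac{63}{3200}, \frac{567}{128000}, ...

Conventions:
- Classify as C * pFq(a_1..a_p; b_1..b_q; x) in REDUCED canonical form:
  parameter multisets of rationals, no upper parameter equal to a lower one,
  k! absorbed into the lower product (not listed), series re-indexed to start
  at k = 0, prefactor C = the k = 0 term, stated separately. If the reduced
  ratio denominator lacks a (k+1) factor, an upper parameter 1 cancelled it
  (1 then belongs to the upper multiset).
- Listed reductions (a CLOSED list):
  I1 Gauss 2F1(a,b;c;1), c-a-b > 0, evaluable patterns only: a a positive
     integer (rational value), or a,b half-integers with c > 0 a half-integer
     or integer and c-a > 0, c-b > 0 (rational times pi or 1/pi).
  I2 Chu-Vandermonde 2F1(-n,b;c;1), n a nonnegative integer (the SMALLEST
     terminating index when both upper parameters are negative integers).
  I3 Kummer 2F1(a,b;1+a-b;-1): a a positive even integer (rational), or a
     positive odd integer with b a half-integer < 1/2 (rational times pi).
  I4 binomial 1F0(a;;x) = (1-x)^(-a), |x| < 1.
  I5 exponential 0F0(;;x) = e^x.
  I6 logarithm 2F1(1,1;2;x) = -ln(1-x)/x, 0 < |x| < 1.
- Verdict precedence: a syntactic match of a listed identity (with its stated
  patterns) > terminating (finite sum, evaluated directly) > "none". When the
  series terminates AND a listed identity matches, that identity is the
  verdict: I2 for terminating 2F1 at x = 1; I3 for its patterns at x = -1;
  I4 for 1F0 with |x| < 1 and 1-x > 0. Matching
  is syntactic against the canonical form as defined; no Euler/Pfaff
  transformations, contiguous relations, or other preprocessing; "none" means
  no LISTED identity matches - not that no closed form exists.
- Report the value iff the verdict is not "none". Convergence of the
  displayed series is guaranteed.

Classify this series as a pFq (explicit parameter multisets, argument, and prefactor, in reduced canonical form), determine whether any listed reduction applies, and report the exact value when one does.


This is -1 * 1F0(-\frac{7}{8}; -; \frac{3}{5}) in reduced canonical form. Verdict: binomial (I4) applies (the 1F0 binomial series: exponent 7/8, x = \frac{3}{5}). Its exact value is \left(-1\right) \cdot \left(\frac{2}{5}\right)^{\frac{7}{8}}.

Structural cue: t_0 = -1 here, and striking the common factor k + 3/2 reduces the term (C = -1).
Term ratio: r(k) = \frac{3}{5} * (k-\frac{7}{8}) / [(k+1)] - poly over poly, x = \frac{3}{5} from leading terms; C = -1 at k = 0.


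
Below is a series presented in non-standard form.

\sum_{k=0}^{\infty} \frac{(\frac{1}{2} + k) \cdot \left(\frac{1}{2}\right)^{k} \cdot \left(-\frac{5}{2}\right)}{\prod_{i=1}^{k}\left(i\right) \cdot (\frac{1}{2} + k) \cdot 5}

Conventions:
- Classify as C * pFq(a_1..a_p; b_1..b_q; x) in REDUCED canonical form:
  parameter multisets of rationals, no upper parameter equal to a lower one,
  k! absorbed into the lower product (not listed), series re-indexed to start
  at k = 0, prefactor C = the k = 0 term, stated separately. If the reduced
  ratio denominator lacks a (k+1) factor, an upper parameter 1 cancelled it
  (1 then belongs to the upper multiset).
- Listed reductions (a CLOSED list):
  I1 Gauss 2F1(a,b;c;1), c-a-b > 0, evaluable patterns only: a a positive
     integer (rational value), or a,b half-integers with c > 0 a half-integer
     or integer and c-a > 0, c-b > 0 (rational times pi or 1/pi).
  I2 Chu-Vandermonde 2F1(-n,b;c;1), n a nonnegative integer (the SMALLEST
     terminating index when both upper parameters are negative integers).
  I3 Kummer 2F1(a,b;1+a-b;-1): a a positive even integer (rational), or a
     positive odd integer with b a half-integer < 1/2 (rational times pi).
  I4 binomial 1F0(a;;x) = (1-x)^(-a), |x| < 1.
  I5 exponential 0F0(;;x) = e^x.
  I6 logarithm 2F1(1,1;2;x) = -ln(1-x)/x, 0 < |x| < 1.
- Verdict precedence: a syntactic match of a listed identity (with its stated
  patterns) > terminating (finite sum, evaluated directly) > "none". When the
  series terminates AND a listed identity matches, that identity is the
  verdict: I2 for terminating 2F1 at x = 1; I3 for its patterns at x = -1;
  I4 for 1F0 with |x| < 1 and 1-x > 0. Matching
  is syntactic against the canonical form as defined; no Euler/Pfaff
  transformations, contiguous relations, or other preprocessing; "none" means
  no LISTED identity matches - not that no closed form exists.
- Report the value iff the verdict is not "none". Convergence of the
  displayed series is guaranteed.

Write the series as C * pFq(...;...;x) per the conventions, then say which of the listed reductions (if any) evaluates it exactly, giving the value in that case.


Reduced: x = \frac{1}{2}, 0F0, upper = {-}, lower = {-}, C = -\frac{1}{2}. Verdict (x = \frac{1}{2}): the I5 exponential reduction applies (the 0F0 exponential series at x = \frac{1}{2}). Hence: \left(-\frac{1}{2}\right) \cdot e^{\frac{1}{2}}.

Key observation: with t_0 = -\frac{1}{2}, the constant factors (prefactor -1/2) combine into one prefactor.
Step ratio: r(k) = \frac{1}{2} * 1 / [(k+1)] - rational in k, leading ratio \frac{1}{2}; with t_0 = -\frac{1}{2}, classification follows.


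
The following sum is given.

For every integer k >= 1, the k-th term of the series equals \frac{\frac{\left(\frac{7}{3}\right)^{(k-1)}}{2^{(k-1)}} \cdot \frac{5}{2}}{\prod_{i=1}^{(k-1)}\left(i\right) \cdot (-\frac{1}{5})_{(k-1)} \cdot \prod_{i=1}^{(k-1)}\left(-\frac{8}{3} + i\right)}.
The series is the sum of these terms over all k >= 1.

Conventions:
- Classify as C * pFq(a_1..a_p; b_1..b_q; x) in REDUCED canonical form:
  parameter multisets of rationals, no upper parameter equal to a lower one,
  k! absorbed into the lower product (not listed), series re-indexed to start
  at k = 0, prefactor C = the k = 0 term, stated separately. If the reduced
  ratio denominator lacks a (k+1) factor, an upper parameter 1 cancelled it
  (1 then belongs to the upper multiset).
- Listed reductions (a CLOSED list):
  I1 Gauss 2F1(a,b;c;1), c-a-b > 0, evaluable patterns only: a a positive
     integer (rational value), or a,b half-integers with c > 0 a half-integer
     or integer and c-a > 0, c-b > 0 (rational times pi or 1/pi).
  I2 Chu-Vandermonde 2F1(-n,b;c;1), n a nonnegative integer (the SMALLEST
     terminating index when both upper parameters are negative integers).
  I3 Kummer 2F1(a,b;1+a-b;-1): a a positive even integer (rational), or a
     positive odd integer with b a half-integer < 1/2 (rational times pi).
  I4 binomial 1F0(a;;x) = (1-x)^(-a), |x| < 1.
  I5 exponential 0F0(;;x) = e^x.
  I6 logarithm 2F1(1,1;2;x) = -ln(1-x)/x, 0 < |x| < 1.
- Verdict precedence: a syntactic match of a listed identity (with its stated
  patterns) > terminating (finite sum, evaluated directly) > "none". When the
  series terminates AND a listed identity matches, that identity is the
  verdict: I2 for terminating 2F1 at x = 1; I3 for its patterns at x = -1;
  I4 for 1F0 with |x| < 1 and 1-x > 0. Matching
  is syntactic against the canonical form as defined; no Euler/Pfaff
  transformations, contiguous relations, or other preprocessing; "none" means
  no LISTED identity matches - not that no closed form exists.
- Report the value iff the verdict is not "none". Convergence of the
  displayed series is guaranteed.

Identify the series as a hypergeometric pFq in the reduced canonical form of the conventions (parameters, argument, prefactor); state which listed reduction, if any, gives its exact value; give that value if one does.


This is \frac{5}{2} * 0F2(-; -\frac{5}{3}, -\frac{1}{5}; \frac{7}{6}) in reduced canonical form. Verdict: none - this 0F2 at x = \frac{7}{6} matches no listed pattern, and upper {-} holds no stopper.

First insight: x = \frac{7}{6} and the lower running product (C = 5/2, x = 7/6) is a rising factorial.
Adjacent-term ratio: r(k) = \frac{7}{6} * 1 / [(k-\frac{5}{3}) (k-\frac{1}{5}) (k+1)] - rational; roots negated = parameters, x = \frac{7}{6}, C = \frac{5}{2}.


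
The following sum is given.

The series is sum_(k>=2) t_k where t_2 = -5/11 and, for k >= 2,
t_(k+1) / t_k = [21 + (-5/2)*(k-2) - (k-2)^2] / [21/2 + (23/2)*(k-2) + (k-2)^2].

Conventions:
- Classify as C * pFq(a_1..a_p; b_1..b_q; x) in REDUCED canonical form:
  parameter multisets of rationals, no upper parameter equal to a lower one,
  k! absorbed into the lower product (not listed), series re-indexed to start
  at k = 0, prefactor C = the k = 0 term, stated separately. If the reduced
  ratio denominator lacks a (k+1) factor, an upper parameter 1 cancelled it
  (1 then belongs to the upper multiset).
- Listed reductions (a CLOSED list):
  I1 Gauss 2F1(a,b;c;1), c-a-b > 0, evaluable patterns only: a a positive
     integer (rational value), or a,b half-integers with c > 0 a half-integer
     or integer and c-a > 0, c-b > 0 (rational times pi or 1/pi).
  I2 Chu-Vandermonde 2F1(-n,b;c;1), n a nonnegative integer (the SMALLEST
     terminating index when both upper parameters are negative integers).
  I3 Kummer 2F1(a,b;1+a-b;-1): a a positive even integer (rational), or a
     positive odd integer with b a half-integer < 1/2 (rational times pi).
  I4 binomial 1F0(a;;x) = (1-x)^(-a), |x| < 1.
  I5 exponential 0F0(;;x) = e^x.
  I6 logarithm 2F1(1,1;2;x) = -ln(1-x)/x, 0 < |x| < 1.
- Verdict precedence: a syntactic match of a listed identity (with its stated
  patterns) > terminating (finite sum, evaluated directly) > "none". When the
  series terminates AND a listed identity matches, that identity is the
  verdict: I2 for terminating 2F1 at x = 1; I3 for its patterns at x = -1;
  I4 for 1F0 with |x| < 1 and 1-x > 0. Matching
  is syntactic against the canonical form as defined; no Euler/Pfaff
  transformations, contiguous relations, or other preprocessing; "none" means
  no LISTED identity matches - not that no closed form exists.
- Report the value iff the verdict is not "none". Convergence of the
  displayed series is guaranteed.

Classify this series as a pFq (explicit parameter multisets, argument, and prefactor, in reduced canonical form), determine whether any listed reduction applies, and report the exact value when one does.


Classification (C = -5/11): 2F1 with upper {-7/2, 6}, lower {21/2}, argument x = -1. Verdict (x = -1): Kummer's theorem (I3) applies (x = -1; c = 21/2 equals 1+a-b for upper {-7/2, 6}: listed pattern). Sum: -1615/704.

Structural cue: x = (-1) and the expanded ratio factors over Q; C = -5/11, x = -1, roots give parameters.
Consecutive-term ratio: r(k) = (-1) * (k-7/2) (k+6) / [(k+21/2) (k+1)] ; factor over Q: parameters, x = (-1), and C = -5/11.


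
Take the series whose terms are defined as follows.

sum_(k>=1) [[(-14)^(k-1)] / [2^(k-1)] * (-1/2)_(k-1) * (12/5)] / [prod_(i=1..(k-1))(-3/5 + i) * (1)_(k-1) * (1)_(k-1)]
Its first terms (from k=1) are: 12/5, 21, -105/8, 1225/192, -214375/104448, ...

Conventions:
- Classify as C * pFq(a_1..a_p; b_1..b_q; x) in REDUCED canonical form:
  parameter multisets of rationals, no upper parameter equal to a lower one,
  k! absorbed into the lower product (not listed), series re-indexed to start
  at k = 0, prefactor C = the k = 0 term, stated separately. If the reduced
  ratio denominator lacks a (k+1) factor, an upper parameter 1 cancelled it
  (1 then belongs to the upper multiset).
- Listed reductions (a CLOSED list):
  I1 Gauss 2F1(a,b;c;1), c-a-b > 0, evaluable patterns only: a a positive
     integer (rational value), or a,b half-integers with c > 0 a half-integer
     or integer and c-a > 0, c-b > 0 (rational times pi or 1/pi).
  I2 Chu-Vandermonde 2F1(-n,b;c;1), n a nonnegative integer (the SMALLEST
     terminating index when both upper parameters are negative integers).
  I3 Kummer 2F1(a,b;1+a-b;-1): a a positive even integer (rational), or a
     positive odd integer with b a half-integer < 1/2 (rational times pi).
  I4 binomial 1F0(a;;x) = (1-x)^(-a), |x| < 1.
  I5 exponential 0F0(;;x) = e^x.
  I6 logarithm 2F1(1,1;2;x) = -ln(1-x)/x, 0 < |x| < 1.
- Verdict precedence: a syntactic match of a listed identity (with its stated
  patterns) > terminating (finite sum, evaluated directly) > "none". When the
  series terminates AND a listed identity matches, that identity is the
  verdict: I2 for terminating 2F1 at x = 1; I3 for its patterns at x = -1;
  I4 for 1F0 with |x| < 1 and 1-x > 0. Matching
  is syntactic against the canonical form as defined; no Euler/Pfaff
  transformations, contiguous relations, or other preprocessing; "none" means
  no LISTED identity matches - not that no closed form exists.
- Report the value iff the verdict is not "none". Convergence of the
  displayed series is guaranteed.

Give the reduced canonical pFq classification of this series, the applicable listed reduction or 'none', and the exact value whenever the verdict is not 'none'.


Key observation: from the first term 12/5: the lower running product (prefactor 12/5) is a rising factorial.
Consecutive-term ratio: r(k) = (-7) * (k-1/2) / [(k+2/5) (k+1) (k+1)] - rational; roots negated = parameters, x = (-7), C = 12/5.

This is 12/5 * 1F2(-1/2; 2/5, 1; -7) in reduced canonical form. Verdict: no listed reduction: x = -7 and upper {-1/2} fail every I1-I6 pattern.


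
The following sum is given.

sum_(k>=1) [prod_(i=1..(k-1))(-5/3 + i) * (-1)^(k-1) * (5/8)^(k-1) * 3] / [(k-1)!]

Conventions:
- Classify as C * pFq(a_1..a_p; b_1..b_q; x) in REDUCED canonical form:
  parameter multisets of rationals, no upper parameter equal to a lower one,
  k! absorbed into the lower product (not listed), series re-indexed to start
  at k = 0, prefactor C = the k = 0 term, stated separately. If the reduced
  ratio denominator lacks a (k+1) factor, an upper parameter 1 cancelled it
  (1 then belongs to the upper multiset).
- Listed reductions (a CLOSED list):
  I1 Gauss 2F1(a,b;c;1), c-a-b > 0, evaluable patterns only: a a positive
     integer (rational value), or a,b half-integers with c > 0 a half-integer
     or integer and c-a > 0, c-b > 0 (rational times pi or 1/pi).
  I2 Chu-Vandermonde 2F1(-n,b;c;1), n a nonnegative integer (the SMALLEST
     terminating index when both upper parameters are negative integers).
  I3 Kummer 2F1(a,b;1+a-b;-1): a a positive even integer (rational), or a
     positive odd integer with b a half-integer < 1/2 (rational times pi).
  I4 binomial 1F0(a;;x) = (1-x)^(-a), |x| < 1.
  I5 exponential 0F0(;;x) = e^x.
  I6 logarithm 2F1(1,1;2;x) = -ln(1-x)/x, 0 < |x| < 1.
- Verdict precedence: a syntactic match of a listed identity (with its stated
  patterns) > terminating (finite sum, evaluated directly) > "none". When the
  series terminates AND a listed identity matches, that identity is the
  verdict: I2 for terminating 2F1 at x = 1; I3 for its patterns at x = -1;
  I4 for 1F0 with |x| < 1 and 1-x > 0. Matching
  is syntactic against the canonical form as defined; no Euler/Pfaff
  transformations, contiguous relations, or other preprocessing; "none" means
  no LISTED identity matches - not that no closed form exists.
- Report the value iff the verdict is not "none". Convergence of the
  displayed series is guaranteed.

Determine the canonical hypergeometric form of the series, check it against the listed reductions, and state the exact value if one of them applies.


Key step: from the first term 3: the running product (C = 3) telescopes to a rising factorial.
Term ratio: r(k) = (-5/8) * (k-2/3) / [(k+1)] - rational in k, leading ratio (-5/8); with t_0 = 3, classification follows.

This is 3 * 1F0(-2/3; -; -5/8) in reduced canonical form. Verdict: binomial (I4) matches (the 1F0 binomial series: exponent 2/3, x = -5/8). Hence: 3 * (13/8)^(2/3).


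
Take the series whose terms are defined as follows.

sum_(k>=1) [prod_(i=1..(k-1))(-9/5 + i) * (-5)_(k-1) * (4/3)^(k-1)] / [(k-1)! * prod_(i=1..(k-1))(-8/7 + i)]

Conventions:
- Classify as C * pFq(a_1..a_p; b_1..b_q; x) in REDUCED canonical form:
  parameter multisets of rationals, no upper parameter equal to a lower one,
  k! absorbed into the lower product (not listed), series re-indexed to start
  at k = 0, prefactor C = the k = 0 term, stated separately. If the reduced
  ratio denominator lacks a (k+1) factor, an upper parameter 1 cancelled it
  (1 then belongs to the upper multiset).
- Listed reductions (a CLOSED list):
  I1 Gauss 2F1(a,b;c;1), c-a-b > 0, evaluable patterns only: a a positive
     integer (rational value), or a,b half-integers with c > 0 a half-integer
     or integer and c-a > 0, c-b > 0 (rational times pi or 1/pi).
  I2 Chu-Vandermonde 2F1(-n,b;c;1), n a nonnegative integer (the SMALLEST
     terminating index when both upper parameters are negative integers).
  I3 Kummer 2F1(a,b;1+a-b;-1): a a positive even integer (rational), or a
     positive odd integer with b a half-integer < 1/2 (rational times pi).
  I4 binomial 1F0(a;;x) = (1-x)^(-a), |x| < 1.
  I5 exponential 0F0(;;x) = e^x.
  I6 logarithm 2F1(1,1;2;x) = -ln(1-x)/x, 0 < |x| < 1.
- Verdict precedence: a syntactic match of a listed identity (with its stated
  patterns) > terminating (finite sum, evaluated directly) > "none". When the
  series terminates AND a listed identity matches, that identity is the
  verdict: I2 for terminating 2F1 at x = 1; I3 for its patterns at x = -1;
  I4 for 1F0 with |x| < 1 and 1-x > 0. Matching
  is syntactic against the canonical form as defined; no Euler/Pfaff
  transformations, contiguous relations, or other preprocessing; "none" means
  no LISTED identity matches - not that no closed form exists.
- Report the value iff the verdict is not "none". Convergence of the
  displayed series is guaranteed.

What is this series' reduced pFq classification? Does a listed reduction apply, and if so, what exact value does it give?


Reduced: x = 4/3, 2F1, upper = {-5, -4/5}, lower = {-1/7}, C = 1. Verdict: terminating - no listed pattern fits, but -5 in the upper list cuts the series at k = 5; direct evaluation. Value: -33472589243/1332703125.

Key step: with t_0 = 1, the running product (C = 1, x = 4/3) telescopes to a rising factorial.
Ratio: r(k) = (4/3) * (k-5) (k-4/5) / [(k-1/7) (k+1)] - rational; roots negated = parameters, x = (4/3), C = 1.


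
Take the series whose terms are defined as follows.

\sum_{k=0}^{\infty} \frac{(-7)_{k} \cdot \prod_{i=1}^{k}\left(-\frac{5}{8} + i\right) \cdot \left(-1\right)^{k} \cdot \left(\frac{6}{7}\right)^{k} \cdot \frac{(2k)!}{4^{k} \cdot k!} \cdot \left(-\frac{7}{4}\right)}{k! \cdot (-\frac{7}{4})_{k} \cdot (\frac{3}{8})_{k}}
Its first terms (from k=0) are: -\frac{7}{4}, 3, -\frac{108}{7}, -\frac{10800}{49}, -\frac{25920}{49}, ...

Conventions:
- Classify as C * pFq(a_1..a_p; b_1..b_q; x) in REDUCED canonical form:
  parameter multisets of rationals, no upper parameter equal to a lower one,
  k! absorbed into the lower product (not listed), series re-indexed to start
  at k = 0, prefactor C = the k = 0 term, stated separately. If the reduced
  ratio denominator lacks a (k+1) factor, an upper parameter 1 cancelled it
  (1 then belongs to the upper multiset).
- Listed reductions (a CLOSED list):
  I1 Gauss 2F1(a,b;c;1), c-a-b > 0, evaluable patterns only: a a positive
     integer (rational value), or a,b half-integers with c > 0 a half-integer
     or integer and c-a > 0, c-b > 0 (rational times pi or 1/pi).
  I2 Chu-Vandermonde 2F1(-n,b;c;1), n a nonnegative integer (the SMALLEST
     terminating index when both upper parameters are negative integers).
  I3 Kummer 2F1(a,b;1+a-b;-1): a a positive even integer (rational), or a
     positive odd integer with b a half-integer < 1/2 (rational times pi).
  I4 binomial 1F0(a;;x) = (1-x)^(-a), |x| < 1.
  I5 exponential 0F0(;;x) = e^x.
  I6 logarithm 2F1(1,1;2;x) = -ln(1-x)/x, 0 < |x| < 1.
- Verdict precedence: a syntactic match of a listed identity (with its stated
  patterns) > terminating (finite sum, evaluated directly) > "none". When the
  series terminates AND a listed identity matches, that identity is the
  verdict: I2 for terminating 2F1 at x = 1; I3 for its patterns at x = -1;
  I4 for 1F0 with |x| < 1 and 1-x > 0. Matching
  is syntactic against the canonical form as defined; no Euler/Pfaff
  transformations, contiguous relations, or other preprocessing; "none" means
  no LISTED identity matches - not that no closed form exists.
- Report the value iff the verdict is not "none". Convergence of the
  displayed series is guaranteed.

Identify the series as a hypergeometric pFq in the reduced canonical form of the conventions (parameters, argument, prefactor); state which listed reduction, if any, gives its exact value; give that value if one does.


Classification (C = -\frac{7}{4}): 2F1 with upper {-7, \frac{1}{2}}, lower {-\frac{7}{4}}, argument x = -\frac{6}{7}. Verdict: terminating. (-7)_k vanishes past k = 7, leaving a 8-term sum, computed directly. Its exact value is -\frac{168483364463}{104001716}.

The tell: t_0 = -\frac{7}{4} here, and the (-1)^k factor (prefactor -7/4) folds into the argument's sign.
Consecutive-term ratio: r(k) = -\frac{6}{7} * (k-7) (k+\frac{1}{2}) / [(k-\frac{7}{4}) (k+1)] - rational in k, leading ratio -\frac{6}{7}; with t_0 = -\frac{7}{4}, classification follows.


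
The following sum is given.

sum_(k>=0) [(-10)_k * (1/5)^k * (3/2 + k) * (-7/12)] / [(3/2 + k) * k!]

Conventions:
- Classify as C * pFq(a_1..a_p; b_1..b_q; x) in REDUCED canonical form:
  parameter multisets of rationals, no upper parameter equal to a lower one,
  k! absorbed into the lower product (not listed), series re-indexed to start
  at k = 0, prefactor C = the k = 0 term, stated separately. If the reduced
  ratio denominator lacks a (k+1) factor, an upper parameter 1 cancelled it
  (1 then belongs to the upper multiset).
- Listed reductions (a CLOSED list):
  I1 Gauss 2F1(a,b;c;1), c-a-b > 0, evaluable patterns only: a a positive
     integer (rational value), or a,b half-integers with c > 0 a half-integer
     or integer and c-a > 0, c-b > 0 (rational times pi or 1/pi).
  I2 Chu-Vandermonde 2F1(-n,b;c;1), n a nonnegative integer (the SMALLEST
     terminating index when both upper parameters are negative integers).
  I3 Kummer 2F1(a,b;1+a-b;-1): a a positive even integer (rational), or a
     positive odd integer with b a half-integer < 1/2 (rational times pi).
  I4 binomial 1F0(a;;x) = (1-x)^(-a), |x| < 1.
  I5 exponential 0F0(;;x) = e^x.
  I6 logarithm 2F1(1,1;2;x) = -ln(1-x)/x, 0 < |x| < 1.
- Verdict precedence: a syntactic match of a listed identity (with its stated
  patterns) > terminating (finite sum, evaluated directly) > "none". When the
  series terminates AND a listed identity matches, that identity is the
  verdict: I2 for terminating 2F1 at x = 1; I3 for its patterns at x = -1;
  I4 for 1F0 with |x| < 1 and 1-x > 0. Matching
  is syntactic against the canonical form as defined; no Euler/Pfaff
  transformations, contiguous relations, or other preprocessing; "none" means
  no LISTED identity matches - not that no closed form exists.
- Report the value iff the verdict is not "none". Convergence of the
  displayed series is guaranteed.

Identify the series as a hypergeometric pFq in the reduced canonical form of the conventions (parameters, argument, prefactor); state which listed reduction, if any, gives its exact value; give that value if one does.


Prefactor -7/12, argument 1/5: 1F0 with upper {-10} over lower {-}. Verdict: this is the binomial series (I4) (the 1F0 binomial series: exponent 10, x = 1/5). Exact value: -1835008/29296875.

First insight: from the first term -7/12: k + 3/2 divides numerator and denominator alike; prefactor -7/12 after cancelling.
Consecutive-term ratio: r(k) = (1/5) * (k-10) / [(k+1)] - rational in k. x = (1/5); t_0 = -7/12; negate the roots.


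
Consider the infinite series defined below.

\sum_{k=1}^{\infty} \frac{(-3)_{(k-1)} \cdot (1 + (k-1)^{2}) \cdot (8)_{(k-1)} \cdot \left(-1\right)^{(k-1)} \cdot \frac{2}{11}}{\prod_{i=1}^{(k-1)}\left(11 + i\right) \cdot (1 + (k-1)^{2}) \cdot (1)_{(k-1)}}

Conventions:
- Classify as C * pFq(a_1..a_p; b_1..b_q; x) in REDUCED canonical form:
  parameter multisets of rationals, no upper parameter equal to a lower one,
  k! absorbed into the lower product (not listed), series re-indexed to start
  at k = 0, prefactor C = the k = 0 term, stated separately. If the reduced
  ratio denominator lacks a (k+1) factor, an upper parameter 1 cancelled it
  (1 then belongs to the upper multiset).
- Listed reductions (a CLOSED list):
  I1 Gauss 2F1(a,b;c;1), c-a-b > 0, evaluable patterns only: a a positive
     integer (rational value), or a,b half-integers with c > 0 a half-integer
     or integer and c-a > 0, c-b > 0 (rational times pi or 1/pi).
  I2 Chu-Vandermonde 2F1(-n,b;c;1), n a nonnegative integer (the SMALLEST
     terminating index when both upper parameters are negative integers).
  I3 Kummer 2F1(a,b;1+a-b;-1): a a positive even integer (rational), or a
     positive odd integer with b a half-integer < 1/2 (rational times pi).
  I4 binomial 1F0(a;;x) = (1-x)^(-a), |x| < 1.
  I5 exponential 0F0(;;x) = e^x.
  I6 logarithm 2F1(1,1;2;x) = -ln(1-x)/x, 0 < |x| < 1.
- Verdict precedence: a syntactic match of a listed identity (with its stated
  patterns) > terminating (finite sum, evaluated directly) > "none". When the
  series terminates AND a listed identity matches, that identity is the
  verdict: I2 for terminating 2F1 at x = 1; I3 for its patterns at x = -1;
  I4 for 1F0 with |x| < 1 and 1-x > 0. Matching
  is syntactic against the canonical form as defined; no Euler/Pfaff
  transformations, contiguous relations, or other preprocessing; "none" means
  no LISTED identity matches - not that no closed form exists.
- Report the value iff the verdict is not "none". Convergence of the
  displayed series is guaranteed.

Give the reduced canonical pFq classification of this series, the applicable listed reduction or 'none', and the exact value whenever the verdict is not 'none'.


This is \frac{2}{11} * 2F1(-3, 8; 12; -1) in reduced canonical form. Verdict: Kummer's theorem (I3) fires (x = -1; c = 12 equals 1+a-b for upper {-3, 8}: listed pattern). Sum: \frac{6}{7}.

Key observation: from the first term \frac{2}{11}: the lower running product (prefactor 2/11) is a rising factorial.
Consecutive-term ratio: r(k) = -1 * (k-3) (k+8) / [(k+12) (k+1)] ; factor over Q: parameters, x = -1, and C = \frac{2}{11}.


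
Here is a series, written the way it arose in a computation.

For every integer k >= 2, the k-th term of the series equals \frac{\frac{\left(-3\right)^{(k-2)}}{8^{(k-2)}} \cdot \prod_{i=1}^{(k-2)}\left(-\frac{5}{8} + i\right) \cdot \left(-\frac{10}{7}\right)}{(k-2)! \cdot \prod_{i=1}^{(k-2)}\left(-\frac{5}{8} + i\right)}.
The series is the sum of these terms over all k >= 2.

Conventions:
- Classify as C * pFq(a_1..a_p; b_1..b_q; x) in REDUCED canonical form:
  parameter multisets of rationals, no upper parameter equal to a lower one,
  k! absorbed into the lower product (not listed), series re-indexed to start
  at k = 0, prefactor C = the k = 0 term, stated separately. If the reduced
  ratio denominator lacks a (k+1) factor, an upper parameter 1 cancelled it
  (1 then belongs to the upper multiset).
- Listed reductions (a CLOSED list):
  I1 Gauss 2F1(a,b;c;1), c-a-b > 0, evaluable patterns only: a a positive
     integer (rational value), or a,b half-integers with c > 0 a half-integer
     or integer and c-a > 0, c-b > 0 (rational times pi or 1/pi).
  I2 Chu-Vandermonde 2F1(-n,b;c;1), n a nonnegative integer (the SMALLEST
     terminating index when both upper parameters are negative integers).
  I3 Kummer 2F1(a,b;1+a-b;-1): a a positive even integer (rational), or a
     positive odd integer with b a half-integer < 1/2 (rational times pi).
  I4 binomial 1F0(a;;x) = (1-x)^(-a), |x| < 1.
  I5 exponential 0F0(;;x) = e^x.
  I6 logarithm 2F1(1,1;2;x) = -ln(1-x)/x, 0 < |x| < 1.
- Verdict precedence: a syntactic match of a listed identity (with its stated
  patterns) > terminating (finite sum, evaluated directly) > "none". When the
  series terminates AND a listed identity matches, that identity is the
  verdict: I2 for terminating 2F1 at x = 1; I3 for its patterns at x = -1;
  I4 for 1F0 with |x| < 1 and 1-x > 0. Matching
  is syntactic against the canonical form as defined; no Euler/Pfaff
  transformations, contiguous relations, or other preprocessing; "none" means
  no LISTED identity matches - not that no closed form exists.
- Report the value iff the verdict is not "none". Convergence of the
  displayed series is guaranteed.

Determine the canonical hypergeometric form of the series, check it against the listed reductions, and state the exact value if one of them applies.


x = -\frac{3}{8} here; the reduced form reads 0F0, upper {-}, lower {-}, C = -\frac{10}{7}. Verdict: this is the I5 exponential reduction (the 0F0 exponential series at x = -\frac{3}{8}). Its exact value is \left(-\frac{10}{7}\right) \cdot e^{-\frac{3}{8}}.

First insight: with t_0 = -\frac{10}{7}, the two geometric factors (prefactor -10/7) combine into one argument.
Step ratio: r(k) = -\frac{3}{8} * 1 / [(k+1)] - poly over poly, x = -\frac{3}{8} from leading terms; C = -\frac{10}{7} at k = 0.


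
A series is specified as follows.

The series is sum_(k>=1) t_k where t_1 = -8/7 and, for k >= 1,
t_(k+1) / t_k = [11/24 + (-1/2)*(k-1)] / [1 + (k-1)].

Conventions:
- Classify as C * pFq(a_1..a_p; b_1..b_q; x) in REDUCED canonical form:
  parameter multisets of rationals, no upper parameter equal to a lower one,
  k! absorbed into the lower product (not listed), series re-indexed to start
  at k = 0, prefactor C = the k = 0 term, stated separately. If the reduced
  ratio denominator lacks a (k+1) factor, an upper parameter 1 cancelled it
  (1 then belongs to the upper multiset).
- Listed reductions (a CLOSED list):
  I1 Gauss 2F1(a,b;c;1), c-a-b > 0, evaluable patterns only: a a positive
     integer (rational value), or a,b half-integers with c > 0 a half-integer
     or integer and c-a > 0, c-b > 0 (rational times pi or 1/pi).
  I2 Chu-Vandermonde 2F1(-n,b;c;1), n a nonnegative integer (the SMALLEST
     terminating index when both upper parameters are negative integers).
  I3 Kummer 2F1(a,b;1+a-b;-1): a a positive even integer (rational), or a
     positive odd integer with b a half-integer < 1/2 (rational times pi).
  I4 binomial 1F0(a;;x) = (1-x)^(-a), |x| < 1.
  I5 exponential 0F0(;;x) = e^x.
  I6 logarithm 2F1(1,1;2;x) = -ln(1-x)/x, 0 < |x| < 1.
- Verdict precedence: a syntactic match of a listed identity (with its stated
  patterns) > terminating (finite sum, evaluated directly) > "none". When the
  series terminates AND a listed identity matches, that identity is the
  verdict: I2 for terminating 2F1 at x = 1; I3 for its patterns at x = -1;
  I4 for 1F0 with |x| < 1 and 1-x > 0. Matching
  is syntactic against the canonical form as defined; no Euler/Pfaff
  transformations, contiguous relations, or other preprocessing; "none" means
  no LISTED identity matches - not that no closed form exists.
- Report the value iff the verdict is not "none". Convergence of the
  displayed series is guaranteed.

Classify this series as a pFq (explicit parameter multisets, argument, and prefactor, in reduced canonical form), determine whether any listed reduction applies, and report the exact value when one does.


First insight: from the first term -8/7: factor the ratio over Q (C = -8/7, x = -1/2): negated roots = parameters.
Step ratio: r(k) = (-1/2) * (k-11/12) / [(k+1)] ; factor over Q: parameters, x = (-1/2), and C = -8/7.

Classification (C = -8/7): 1F0 with upper {-11/12}, lower {-}, argument x = -1/2. Verdict: this is the binomial series (I4) (the 1F0 binomial series: exponent 11/12, x = -1/2). Value: (-8/7) * (3/2)^(11/12).


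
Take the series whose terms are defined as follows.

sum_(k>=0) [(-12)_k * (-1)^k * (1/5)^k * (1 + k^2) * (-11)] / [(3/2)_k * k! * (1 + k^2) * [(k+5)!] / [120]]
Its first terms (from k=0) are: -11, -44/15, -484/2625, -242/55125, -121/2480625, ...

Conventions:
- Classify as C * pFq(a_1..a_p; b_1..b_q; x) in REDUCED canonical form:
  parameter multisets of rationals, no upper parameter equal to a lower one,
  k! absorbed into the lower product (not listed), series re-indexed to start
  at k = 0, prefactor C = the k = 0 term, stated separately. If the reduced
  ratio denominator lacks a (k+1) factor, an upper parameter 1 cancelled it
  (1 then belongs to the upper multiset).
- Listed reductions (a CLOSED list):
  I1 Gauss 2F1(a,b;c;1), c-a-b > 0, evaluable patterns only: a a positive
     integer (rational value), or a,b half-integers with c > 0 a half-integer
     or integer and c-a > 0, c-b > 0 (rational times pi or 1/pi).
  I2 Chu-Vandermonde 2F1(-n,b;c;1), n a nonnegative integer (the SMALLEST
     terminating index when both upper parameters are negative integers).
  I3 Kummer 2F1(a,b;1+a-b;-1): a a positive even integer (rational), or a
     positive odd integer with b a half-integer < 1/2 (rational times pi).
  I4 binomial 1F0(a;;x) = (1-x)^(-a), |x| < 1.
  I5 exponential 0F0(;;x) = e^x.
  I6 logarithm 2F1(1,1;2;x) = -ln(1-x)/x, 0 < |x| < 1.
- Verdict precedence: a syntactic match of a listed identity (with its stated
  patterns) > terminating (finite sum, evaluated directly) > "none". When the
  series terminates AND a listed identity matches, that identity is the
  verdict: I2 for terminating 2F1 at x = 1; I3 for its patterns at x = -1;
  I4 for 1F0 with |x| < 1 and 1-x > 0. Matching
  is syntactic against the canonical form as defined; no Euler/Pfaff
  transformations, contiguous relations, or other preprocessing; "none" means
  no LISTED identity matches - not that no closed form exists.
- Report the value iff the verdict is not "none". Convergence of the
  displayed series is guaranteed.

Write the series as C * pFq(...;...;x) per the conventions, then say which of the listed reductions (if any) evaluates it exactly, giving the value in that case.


Canonical form: C = -11 times 1F2 with upper {-12}, lower {3/2, 6}, x = -1/5. Verdict: terminating - upper -12 stops the sum at k = 12; the 13 terms are added exactly. Its exact value is -1793182032228238181595947652751/126976530073089076995849609375.

Key observation: x = (-1/5) and the factor k^2 + 1 cancels (top and bottom), leaving C = -11, x = -1/5.
Adjacent-term ratio: r(k) = (-1/5) * (k-12) / [(k+3/2) (k+6) (k+1)] - poly over poly, x = (-1/5) from leading terms; C = -11 at k = 0.


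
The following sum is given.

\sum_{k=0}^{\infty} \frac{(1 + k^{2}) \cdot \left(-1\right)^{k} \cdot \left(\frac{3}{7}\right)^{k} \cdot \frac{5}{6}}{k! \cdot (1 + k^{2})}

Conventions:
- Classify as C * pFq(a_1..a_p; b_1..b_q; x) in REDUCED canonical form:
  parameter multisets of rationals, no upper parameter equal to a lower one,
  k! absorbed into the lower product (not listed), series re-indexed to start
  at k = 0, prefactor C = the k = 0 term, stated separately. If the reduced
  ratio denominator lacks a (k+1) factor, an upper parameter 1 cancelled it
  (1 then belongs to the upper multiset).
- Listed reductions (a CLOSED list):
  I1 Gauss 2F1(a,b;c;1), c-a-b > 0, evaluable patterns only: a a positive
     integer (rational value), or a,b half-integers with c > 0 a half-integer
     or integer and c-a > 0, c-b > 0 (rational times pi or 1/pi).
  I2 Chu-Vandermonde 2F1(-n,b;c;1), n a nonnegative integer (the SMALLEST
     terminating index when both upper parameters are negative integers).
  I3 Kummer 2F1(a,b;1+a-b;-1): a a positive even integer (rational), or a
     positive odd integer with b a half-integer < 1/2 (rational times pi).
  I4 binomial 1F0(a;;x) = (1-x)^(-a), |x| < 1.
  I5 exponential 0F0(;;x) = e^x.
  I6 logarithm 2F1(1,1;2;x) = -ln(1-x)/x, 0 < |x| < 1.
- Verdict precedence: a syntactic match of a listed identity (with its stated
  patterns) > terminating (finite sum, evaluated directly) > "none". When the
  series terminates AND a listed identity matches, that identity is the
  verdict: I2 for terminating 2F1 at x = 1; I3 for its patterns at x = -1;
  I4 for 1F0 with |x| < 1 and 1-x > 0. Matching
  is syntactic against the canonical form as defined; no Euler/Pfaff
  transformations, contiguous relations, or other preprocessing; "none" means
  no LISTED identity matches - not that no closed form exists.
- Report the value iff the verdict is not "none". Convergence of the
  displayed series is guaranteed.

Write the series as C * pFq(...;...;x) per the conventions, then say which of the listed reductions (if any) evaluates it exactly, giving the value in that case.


The series (x = -\frac{3}{7}) is 0F0: upper {-}, lower {-}, prefactor \frac{5}{6}. Verdict: this is the I5 exponential reduction (the 0F0 exponential series at x = -\frac{3}{7}). Exact value: \frac{5}{6} \cdot e^{-\frac{3}{7}}.

Key step: t_0 being \frac{5}{6}, striking the common factor k^2 + 1 reduces the term (C = 5/6).
Term ratio: r(k) = -\frac{3}{7} * 1 / [(k+1)] ; factor over Q: parameters, x = -\frac{3}{7}, and C = \frac{5}{6}.


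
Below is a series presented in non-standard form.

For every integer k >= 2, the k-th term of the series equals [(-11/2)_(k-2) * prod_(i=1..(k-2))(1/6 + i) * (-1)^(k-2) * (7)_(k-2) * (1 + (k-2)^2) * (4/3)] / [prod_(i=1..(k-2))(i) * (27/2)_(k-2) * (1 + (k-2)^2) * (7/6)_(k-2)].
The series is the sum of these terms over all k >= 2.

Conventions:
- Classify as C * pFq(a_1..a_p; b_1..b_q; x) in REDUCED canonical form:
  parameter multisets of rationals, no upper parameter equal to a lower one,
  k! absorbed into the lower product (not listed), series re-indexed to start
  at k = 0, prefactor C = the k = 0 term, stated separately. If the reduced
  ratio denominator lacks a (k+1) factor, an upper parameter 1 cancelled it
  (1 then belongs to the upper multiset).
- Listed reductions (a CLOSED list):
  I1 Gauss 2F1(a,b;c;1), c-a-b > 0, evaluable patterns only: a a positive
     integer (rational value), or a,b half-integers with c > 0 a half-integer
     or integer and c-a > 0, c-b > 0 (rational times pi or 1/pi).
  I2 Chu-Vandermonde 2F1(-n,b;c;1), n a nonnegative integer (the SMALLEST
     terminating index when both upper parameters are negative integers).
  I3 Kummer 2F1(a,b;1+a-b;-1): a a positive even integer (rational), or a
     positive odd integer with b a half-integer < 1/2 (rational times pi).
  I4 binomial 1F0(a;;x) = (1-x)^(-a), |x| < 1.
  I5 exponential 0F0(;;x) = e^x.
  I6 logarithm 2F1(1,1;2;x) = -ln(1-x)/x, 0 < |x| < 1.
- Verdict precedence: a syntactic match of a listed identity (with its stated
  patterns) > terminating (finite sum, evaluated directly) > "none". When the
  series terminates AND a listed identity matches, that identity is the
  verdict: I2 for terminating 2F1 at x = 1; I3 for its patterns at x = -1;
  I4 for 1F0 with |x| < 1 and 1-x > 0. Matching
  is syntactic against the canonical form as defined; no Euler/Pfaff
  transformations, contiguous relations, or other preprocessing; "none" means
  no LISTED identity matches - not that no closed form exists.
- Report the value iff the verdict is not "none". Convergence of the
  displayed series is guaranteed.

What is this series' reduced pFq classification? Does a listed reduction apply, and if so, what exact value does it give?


First insight: from the first term 4/3: the running product (C = 4/3) telescopes to a rising factorial.
Ratio: r(k) = (-1) * (k-11/2) (k+7) / [(k+27/2) (k+1)] ; factor over Q: parameters, x = (-1), and C = 4/3.

Classification (C = 4/3): 2F1 with upper {-11/2, 7}, lower {27/2}, argument x = -1. Verdict (x = -1): Kummer (I3) applies (x = -1; c = 27/2 equals 1+a-b for upper {-11/2, 7}: listed pattern). Sum: (929553625/201326592) * pi.


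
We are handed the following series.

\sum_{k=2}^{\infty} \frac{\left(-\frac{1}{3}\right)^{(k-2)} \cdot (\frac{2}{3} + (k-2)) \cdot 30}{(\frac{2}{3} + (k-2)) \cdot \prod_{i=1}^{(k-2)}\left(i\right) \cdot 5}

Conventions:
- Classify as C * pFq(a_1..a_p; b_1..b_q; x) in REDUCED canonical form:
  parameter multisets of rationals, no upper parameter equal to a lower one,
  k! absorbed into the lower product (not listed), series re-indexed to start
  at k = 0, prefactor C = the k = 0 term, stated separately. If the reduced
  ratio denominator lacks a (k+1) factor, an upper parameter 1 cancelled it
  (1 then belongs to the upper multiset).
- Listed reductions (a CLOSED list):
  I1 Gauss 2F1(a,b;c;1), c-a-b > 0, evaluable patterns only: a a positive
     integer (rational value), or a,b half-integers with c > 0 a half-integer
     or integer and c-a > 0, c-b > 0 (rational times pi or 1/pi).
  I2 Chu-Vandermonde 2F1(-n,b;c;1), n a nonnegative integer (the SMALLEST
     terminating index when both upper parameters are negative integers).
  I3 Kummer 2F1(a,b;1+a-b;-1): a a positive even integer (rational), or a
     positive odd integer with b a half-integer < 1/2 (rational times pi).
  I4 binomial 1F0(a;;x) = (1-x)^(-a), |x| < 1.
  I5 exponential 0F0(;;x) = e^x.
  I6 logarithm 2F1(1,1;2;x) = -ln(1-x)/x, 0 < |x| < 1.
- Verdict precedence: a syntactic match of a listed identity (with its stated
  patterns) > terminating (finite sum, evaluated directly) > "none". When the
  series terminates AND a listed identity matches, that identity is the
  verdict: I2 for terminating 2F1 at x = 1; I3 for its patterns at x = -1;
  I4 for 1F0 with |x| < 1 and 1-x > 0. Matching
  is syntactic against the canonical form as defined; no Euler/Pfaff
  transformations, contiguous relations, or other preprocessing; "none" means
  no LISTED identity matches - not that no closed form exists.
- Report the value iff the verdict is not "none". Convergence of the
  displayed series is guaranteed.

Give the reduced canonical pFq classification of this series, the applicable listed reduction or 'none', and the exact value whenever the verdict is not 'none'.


This is 6 * 0F0(-; -; -\frac{1}{3}) in reduced canonical form. Verdict: this is exponential (I5) (the 0F0 exponential series at x = -\frac{1}{3}). Exact value: 6 \cdot e^{-\frac{1}{3}}.

Key observation: from the first term 6: striking the common factor k + 2/3 reduces the term (C = 6, x = -1/3).
Consecutive-term ratio: r(k) = -\frac{1}{3} * 1 / [(k+1)] - poly over poly, x = -\frac{1}{3} from leading terms; C = 6 at k = 0.
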